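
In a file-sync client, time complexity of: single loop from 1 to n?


Reasoning: one pass through n items
Complexity: O(n)

O(n)


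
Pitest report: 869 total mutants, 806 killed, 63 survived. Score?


Mutation score = killed / total * 100
Mutation score = 806 / 869 * 100
Mutation score = 92.75%

92.75%


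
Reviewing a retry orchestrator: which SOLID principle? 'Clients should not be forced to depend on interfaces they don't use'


This describes the Interface Segregation Principle (ISP)

Interface Segregation Principle (ISP)


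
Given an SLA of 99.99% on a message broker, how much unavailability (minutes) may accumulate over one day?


Formula: allowed downtime = period * (100 - SLA) / 100
Period (day) = 1440 minutes
Unavailability fraction = (100 - 99.99) / 100
Allowed downtime = 1440 * (100 - 99.99) / 100
Allowed downtime = 0.144 minutes

0.144 minutes


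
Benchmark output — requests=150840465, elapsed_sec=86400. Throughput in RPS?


Formula: throughput = requests / seconds
throughput = 150840465 / 86400
throughput = 1745.84 requests/second

1745.84 requests/second


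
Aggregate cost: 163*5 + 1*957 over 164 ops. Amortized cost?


Formula: Amortized cost = Total cost / Operations
Total cost = (163 * 5) + (1 * 957)
Total cost = 815 + 957 = 1772
Amortized = 1772 / 164 = 10.8049

10.8049


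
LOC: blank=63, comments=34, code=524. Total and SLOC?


Total LOC = blank + comment + code
Total LOC = 63 + 34 + 524 = 621
SLOC (source only) = code = 524

Total LOC: 621, SLOC: 524


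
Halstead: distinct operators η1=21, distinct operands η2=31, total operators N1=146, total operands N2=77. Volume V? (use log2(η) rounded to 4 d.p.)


Formula: V = N * log2(η), where N = N1 + N2 and η = η1 + η2
η = 21 + 31 = 52
N = 146 + 77 = 223
log2(52) ≈ 5.7004
V = 223 * 5.7004 = 1271.19

1271.19


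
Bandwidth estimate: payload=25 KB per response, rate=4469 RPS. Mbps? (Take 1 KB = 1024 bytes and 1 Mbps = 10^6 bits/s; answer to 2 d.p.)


Formula: Mbps = payload_bytes * RPS * 8 / 1e6
Payload per request = 25 KB = 25 * 1024 = 25600 bytes
Total bytes/sec = 25600 * 4469 = 114406400
Total bits/sec = 114406400 * 8 = 915251200
Mbps = 915251200 / 1e6 = 915.25

915.25 Mbps


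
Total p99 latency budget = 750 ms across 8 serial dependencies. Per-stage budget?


Formula: per_stage = total_budget / stages
per_stage = 750 / 8
per_stage = 93.75 ms

93.75 ms


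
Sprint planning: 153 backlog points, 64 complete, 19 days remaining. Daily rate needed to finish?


Formula: Required rate = Remaining points / Days left
Remaining = 153 - 64 = 89 points
Required rate = 89 / 19 = 4.68 points/day

4.68 points/day


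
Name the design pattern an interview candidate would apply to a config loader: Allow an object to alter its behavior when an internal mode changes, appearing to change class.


This matches the State pattern

State


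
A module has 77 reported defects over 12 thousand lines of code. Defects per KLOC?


Defect density = defects / KLOC
Defect density = 77 / 12
Defect density = 6.417 defects/KLOC

6.417 defects/KLOC


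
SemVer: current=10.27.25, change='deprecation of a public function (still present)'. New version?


Current: 10.27.25
Change category: 'deprecation of a public function (still present)' → minor bump
SemVer rule: minor bump → increment MINOR, reset PATCH to 0 (MAJOR unchanged)
New: 10.28.0

10.28.0


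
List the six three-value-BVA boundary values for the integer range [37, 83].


Range: [37, 83]
Boundaries: just below min, min, min+1, max-1, max, just above max
Values: [36, 37, 38, 82, 83, 84]

[36, 37, 38, 82, 83, 84]


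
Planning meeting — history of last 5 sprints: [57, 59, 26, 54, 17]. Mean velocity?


Formula: Avg velocity = Total points / Number of sprints
Points: [57, 59, 26, 54, 17]
Sum = 57 + 59 + 26 + 54 + 17 = 213
Avg velocity = 213 / 5 = 42.6 points/sprint

42.6 points/sprint


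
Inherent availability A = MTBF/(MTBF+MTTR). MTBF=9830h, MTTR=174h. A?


Availability = MTBF / (MTBF + MTTR)
Availability = 9830 / (9830 + 174)
Availability = 9830 / 10004
Availability = 98.2607%

98.2607%


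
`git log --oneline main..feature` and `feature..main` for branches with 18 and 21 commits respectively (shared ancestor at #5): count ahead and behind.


Common ancestor: commit #5
feature commits after divergence: 18 - 5 = 13
main commits after divergence: 21 - 5 = 16
feature is 13 commits ahead of main
main is 16 commits ahead of feature

feature ahead: 13, main ahead: 16


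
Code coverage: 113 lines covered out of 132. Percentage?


Coverage = covered / total * 100
Coverage = 113 / 132 * 100
Coverage = 85.61%

85.61%


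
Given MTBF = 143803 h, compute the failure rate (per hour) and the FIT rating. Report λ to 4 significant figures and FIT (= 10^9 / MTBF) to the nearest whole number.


Formula: λ = 1 / MTBF; FIT = λ × 1e9 = 1e9 / MTBF
λ = 1 / 143803 ≈ 6.954e-06 failures/hour
FIT = 1e9 / 143803 ≈ 6954 failures per 1e9 hours (nearest whole number)

λ = 6.954e-06 /h, FIT = 6954


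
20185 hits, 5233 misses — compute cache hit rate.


Formula: hit rate = hits / (hits + misses) * 100
hit rate = 20185 / (20185 + 5233) * 100
hit rate = 20185 / 25418 * 100
hit rate = 79.41%

79.41%


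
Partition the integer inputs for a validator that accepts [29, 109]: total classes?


Valid range: [29, 109]
Class 1: x < 29 — invalid
Class 2: 29 ≤ x ≤ 109 — valid
Class 3: x > 109 — invalid
Total equivalence classes: 3

3 equivalence classes


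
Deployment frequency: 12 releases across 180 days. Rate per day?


Formula: deployments per day = releases / days
= 12 / 180
= 0.067 deploys/day
(equivalently, 0.47 deploys/week)

0.067 deploys/day


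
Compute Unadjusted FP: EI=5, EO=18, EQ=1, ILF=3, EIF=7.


UFP = EI*4 + EO*5 + EQ*4 + ILF*10 + EIF*7
UFP = 5*4 + 18*5 + 1*4 + 3*10 + 7*7
UFP = 20 + 90 + 4 + 30 + 49
UFP = 193

193


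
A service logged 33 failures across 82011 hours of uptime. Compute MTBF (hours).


Formula: MTBF = Total operating time / Number of failures
MTBF = 82011 / 33
MTBF = 2485.18 hours

2485.18 hours


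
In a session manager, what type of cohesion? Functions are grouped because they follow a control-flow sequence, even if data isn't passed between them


Reasoning: Grouped by order of execution within a routine, not by data flow
Type: Procedural cohesion

Procedural cohesion


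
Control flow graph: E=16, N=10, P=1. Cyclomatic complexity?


Formula: V(G) = E - N + 2P
V(G) = 16 - 10 + 2*1
V(G) = 6 + 2
V(G) = 8

8


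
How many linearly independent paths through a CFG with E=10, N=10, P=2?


Formula: V(G) = E - N + 2P
V(G) = 10 - 10 + 2*2
V(G) = 0 + 4
V(G) = 4

4


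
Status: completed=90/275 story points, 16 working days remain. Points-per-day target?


Formula: Required rate = Remaining points / Days left
Remaining = 275 - 90 = 185 points
Required rate = 185 / 16 = 11.56 points/day

11.56 points/day


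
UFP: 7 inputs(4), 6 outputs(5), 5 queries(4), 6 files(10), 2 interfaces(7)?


UFP = EI*4 + EO*5 + EQ*4 + ILF*10 + EIF*7
UFP = 7*4 + 6*5 + 5*4 + 6*10 + 2*7
UFP = 28 + 30 + 20 + 60 + 14
UFP = 152

152


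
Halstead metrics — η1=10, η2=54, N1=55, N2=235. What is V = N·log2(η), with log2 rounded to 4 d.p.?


Formula: V = N * log2(η), where N = N1 + N2 and η = η1 + η2
η = 10 + 54 = 64
N = 55 + 235 = 290
log2(64) ≈ 6.0000
V = 290 * 6.0000 = 1740.00

1740.00


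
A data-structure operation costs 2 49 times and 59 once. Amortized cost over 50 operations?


Formula: Amortized cost = Total cost / Operations
Total cost = (49 * 2) + (1 * 59)
Total cost = 98 + 59 = 157
Amortized = 157 / 50 = 3.14

3.14


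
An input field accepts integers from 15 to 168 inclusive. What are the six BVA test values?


Range: [15, 168]
Boundaries: just below min, min, min+1, max-1, max, just above max
Values: [14, 15, 16, 167, 168, 169]

[14, 15, 16, 167, 168, 169]


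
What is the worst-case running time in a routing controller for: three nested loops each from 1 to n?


Reasoning: three levels of nesting over n
Complexity: O(n^3)

O(n^3)


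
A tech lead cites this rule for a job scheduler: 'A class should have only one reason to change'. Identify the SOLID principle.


This describes the Single Responsibility Principle (SRP)

Single Responsibility Principle (SRP)


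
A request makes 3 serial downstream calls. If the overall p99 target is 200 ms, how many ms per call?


Formula: per_stage = total_budget / stages
per_stage = 200 / 3
per_stage = 66.67 ms

66.67 ms


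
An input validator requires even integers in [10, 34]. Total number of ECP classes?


Constraint: even integers in [10, 34]
Class 1: x < 10 — out-of-range invalid
Class 2: x in [10,34] but odd — wrong type invalid
Class 3: x in [10,34] and even — valid
Class 4: x > 34 — out-of-range invalid
Total equivalence classes: 4

4 equivalence classes


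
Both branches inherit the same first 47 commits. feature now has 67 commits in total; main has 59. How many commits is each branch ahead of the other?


Common ancestor: commit #47
feature commits after divergence: 67 - 47 = 20
main commits after divergence: 59 - 47 = 12
feature is 20 commits ahead of main
main is 12 commits ahead of feature

feature ahead: 20, main ahead: 12


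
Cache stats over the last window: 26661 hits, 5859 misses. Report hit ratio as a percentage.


Formula: hit rate = hits / (hits + misses) * 100
hit rate = 26661 / (26661 + 5859) * 100
hit rate = 26661 / 32520 * 100
hit rate = 81.98%

81.98%


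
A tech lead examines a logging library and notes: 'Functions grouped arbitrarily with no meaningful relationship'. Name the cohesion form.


Reasoning: Worst: random grouping
Type: Coincidental cohesion

Coincidental cohesion


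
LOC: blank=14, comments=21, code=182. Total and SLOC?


Total LOC = blank + comment + code
Total LOC = 14 + 21 + 182 = 217
SLOC (source only) = code = 182

Total LOC: 217, SLOC: 182


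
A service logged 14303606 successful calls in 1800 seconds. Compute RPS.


Formula: throughput = requests / seconds
throughput = 14303606 / 1800
throughput = 7946.45 requests/second

7946.45 requests/second


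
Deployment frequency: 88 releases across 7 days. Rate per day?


Formula: deployments per day = releases / days
= 88 / 7
= 12.571 deploys/day
(equivalently, 88.0 deploys/week)

12.571 deploys/day


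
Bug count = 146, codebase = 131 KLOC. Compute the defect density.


Defect density = defects / KLOC
Defect density = 146 / 131
Defect density = 1.115 defects/KLOC

1.115 defects/KLOC


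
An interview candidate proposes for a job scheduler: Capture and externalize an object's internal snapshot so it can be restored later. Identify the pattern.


This matches the Memento pattern

Memento


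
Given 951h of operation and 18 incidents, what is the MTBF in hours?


Formula: MTBF = Total operating time / Number of failures
MTBF = 951 / 18
MTBF = 52.83 hours

52.83 hours


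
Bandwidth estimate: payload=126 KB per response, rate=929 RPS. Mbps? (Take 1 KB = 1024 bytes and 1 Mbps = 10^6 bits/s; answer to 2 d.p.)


Formula: Mbps = payload_bytes * RPS * 8 / 1e6
Payload per request = 126 KB = 126 * 1024 = 129024 bytes
Total bytes/sec = 129024 * 929 = 119863296
Total bits/sec = 119863296 * 8 = 958906368
Mbps = 958906368 / 1e6 = 958.91

958.91 Mbps


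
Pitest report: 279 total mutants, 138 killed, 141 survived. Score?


Mutation score = killed / total * 100
Mutation score = 138 / 279 * 100
Mutation score = 49.46%

49.46%


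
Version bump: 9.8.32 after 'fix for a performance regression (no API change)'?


Current: 9.8.32
Change category: 'fix for a performance regression (no API change)' → patch bump
SemVer rule: patch bump → increment PATCH (MAJOR and MINOR unchanged)
New: 9.8.33

9.8.33


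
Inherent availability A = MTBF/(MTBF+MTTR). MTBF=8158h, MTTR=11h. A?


Availability = MTBF / (MTBF + MTTR)
Availability = 8158 / (8158 + 11)
Availability = 8158 / 8169
Availability = 99.8653%

99.8653%


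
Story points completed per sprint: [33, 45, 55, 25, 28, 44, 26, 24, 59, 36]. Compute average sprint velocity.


Formula: Avg velocity = Total points / Number of sprints
Points: [33, 45, 55, 25, 28, 44, 26, 24, 59, 36]
Sum = 33 + 45 + 55 + 25 + 28 + 44 + 26 + 24 + 59 + 36 = 375
Avg velocity = 375 / 10 = 37.5 points/sprint

37.5 points/sprint


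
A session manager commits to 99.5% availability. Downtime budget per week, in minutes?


Formula: allowed downtime = period * (100 - SLA) / 100
Period (week) = 10080 minutes
Unavailability fraction = (100 - 99.5) / 100
Allowed downtime = 10080 * (100 - 99.5) / 100
Allowed downtime = 50.4 minutes

50.4 minutes


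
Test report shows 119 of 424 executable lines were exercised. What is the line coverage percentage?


Coverage = covered / total * 100
Coverage = 119 / 424 * 100
Coverage = 28.07%

28.07%


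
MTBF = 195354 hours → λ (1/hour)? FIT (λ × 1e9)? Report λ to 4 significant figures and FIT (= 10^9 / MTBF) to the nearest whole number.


Formula: λ = 1 / MTBF; FIT = λ × 1e9 = 1e9 / MTBF
λ = 1 / 195354 ≈ 5.119e-06 failures/hour
FIT = 1e9 / 195354 ≈ 5119 failures per 1e9 hours (nearest whole number)

λ = 5.119e-06 /h, FIT = 5119


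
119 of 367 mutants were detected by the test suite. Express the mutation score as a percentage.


Mutation score = killed / total * 100
Mutation score = 119 / 367 * 100
Mutation score = 32.43%

32.43%


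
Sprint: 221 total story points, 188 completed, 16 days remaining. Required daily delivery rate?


Formula: Required rate = Remaining points / Days left
Remaining = 221 - 188 = 33 points
Required rate = 33 / 16 = 2.06 points/day

2.06 points/day


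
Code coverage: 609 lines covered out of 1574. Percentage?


Coverage = covered / total * 100
Coverage = 609 / 1574 * 100
Coverage = 38.69%

38.69%


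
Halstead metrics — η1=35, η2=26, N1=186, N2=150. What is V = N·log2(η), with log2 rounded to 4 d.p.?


Formula: V = N * log2(η), where N = N1 + N2 and η = η1 + η2
η = 35 + 26 = 61
N = 186 + 150 = 336
log2(61) ≈ 5.9307
V = 336 * 5.9307 = 1992.72

1992.72


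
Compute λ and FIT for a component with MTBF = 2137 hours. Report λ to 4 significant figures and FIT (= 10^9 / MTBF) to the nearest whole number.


Formula: λ = 1 / MTBF; FIT = λ × 1e9 = 1e9 / MTBF
λ = 1 / 2137 ≈ 4.679e-04 failures/hour
FIT = 1e9 / 2137 ≈ 467946 failures per 1e9 hours (nearest whole number)

λ = 4.679e-04 /h, FIT = 467946


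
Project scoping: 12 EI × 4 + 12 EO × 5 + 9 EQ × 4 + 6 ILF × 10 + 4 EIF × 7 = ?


UFP = EI*4 + EO*5 + EQ*4 + ILF*10 + EIF*7
UFP = 12*4 + 12*5 + 9*4 + 6*10 + 4*7
UFP = 48 + 60 + 36 + 60 + 28
UFP = 232

232


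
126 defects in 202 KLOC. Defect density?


Defect density = defects / KLOC
Defect density = 126 / 202
Defect density = 0.624 defects/KLOC

0.624 defects/KLOC


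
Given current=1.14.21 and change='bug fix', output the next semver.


Current: 1.14.21
Change category: 'bug fix' → patch bump
SemVer rule: patch bump → increment PATCH (MAJOR and MINOR unchanged)
New: 1.14.22

1.14.22


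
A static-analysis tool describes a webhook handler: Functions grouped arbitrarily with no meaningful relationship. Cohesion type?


Reasoning: Worst: random grouping
Type: Coincidental cohesion

Coincidental cohesion


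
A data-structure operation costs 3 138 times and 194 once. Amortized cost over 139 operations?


Formula: Amortized cost = Total cost / Operations
Total cost = (138 * 3) + (1 * 194)
Total cost = 414 + 194 = 608
Amortized = 608 / 139 = 4.3741

4.3741


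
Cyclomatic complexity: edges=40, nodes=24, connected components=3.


Formula: V(G) = E - N + 2P
V(G) = 40 - 24 + 2*3
V(G) = 16 + 6
V(G) = 22

22


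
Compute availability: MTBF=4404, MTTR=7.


Availability = MTBF / (MTBF + MTTR)
Availability = 4404 / (4404 + 7)
Availability = 4404 / 4411
Availability = 99.8413%

99.8413%


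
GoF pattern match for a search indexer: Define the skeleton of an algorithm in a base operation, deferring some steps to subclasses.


This matches the Template Method pattern

Template Method


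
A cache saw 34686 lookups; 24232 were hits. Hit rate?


Formula: hit rate = hits / (hits + misses) * 100
hit rate = 24232 / (24232 + 10454) * 100
hit rate = 24232 / 34686 * 100
hit rate = 69.86%

69.86%


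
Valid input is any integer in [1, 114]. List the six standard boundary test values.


Range: [1, 114]
Boundaries: just below min, min, min+1, max-1, max, just above max
Values: [0, 1, 2, 113, 114, 115]

[0, 1, 2, 113, 114, 115]


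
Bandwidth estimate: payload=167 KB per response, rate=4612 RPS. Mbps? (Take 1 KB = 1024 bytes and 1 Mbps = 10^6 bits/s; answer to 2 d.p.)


Formula: Mbps = payload_bytes * RPS * 8 / 1e6
Payload per request = 167 KB = 167 * 1024 = 171008 bytes
Total bytes/sec = 171008 * 4612 = 788688896
Total bits/sec = 788688896 * 8 = 6309511168
Mbps = 6309511168 / 1e6 = 6309.51

6309.51 Mbps


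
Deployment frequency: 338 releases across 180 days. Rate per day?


Formula: deployments per day = releases / days
= 338 / 180
= 1.878 deploys/day
(equivalently, 13.14 deploys/week)

1.878 deploys/day


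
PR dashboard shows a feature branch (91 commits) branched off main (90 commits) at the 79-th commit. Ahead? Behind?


Common ancestor: commit #79
feature commits after divergence: 91 - 79 = 12
main commits after divergence: 90 - 79 = 11
feature is 12 commits ahead of main
main is 11 commits ahead of feature

feature ahead: 12, main ahead: 11


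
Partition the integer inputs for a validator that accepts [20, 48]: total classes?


Valid range: [20, 48]
Class 1: x < 20 — invalid
Class 2: 20 ≤ x ≤ 48 — valid
Class 3: x > 48 — invalid
Total equivalence classes: 3

3 equivalence classes


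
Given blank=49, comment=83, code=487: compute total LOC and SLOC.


Total LOC = blank + comment + code
Total LOC = 49 + 83 + 487 = 619
SLOC (source only) = code = 487

Total LOC: 619, SLOC: 487


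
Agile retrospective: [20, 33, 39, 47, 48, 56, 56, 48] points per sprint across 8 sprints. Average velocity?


Formula: Avg velocity = Total points / Number of sprints
Points: [20, 33, 39, 47, 48, 56, 56, 48]
Sum = 20 + 33 + 39 + 47 + 48 + 56 + 56 + 48 = 347
Avg velocity = 347 / 8 = 43.38 points/sprint

43.38 points/sprint


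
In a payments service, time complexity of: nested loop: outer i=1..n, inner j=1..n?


Reasoning: n iterations times n iterations
Complexity: O(n^2)

O(n^2)


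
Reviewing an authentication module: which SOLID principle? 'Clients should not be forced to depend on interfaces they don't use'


This describes the Interface Segregation Principle (ISP)

Interface Segregation Principle (ISP)


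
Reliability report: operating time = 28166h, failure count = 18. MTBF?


Formula: MTBF = Total operating time / Number of failures
MTBF = 28166 / 18
MTBF = 1564.78 hours

1564.78 hours


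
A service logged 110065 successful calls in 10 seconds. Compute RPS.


Formula: throughput = requests / seconds
throughput = 110065 / 10
throughput = 11006.5 requests/second

11006.5 requests/second


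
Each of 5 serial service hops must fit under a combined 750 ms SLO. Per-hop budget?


Formula: per_stage = total_budget / stages
per_stage = 750 / 5
per_stage = 150.0 ms

150.0 ms


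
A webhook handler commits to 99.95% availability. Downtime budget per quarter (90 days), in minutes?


Formula: allowed downtime = period * (100 - SLA) / 100
Period (quarter (90 days)) = 129600 minutes
Unavailability fraction = (100 - 99.95) / 100
Allowed downtime = 129600 * (100 - 99.95) / 100
Allowed downtime = 64.8 minutes

64.8 minutes


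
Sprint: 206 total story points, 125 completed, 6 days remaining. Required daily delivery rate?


Formula: Required rate = Remaining points / Days left
Remaining = 206 - 125 = 81 points
Required rate = 81 / 6 = 13.5 points/day

13.5 points/day


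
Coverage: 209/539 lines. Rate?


Coverage = covered / total * 100
Coverage = 209 / 539 * 100
Coverage = 38.78%

38.78%


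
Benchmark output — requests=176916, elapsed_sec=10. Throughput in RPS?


Formula: throughput = requests / seconds
throughput = 176916 / 10
throughput = 17691.6 requests/second

17691.6 requests/second


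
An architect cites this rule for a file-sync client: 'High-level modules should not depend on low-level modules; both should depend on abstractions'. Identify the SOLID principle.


This describes the Dependency Inversion Principle (DIP)

Dependency Inversion Principle (DIP)


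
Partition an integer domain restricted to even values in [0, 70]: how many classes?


Constraint: even integers in [0, 70]
Class 1: x < 0 — out-of-range invalid
Class 2: x in [0,70] but odd — wrong type invalid
Class 3: x in [0,70] and even — valid
Class 4: x > 70 — out-of-range invalid
Total equivalence classes: 4

4 equivalence classes


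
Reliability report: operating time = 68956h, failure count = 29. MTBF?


Formula: MTBF = Total operating time / Number of failures
MTBF = 68956 / 29
MTBF = 2377.79 hours

2377.79 hours


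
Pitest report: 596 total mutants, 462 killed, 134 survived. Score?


Mutation score = killed / total * 100
Mutation score = 462 / 596 * 100
Mutation score = 77.52%

77.52%


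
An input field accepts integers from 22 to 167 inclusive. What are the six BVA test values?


Range: [22, 167]
Boundaries: just below min, min, min+1, max-1, max, just above max
Values: [21, 22, 23, 166, 167, 168]

[21, 22, 23, 166, 167, 168]


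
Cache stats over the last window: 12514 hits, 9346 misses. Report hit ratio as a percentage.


Formula: hit rate = hits / (hits + misses) * 100
hit rate = 12514 / (12514 + 9346) * 100
hit rate = 12514 / 21860 * 100
hit rate = 57.25%

57.25%


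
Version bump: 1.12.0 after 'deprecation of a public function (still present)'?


Current: 1.12.0
Change category: 'deprecation of a public function (still present)' → minor bump
SemVer rule: minor bump → increment MINOR, reset PATCH to 0 (MAJOR unchanged)
New: 1.13.0

1.13.0


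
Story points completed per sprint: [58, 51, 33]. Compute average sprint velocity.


Formula: Avg velocity = Total points / Number of sprints
Points: [58, 51, 33]
Sum = 58 + 51 + 33 = 142
Avg velocity = 142 / 3 = 47.33 points/sprint

47.33 points/sprint


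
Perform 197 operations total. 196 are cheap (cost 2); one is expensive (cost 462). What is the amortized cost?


Formula: Amortized cost = Total cost / Operations
Total cost = (196 * 2) + (1 * 462)
Total cost = 392 + 462 = 854
Amortized = 854 / 197 = 4.335

4.335


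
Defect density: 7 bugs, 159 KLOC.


Defect density = defects / KLOC
Defect density = 7 / 159
Defect density = 0.044 defects/KLOC

0.044 defects/KLOC


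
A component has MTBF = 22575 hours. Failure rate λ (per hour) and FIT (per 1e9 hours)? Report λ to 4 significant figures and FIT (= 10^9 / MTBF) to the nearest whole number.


Formula: λ = 1 / MTBF; FIT = λ × 1e9 = 1e9 / MTBF
λ = 1 / 22575 ≈ 4.430e-05 failures/hour
FIT = 1e9 / 22575 ≈ 44297 failures per 1e9 hours (nearest whole number)

λ = 4.430e-05 /h, FIT = 44297


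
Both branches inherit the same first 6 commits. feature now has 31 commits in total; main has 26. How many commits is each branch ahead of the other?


Common ancestor: commit #6
feature commits after divergence: 31 - 6 = 25
main commits after divergence: 26 - 6 = 20
feature is 25 commits ahead of main
main is 20 commits ahead of feature

feature ahead: 25, main ahead: 20


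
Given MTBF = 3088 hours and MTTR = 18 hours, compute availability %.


Availability = MTBF / (MTBF + MTTR)
Availability = 3088 / (3088 + 18)
Availability = 3088 / 3106
Availability = 99.4205%

99.4205%


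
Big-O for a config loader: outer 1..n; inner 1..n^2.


Reasoning: n times n^2
Complexity: O(n^3)

O(n^3)


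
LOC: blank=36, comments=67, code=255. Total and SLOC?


Total LOC = blank + comment + code
Total LOC = 36 + 67 + 255 = 358
SLOC (source only) = code = 255

Total LOC: 358, SLOC: 255


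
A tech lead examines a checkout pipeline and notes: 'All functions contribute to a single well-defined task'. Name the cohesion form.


Reasoning: Best: single purpose
Type: Functional cohesion

Functional cohesion


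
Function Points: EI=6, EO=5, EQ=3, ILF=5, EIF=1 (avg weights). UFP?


UFP = EI*4 + EO*5 + EQ*4 + ILF*10 + EIF*7
UFP = 6*4 + 5*5 + 3*4 + 5*10 + 1*7
UFP = 24 + 25 + 12 + 50 + 7
UFP = 118

118


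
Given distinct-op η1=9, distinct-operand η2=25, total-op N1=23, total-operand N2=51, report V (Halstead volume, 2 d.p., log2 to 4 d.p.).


Formula: V = N * log2(η), where N = N1 + N2 and η = η1 + η2
η = 9 + 25 = 34
N = 23 + 51 = 74
log2(34) ≈ 5.0875
V = 74 * 5.0875 = 376.48

376.48


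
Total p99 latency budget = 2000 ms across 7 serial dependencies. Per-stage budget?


Formula: per_stage = total_budget / stages
per_stage = 2000 / 7
per_stage = 285.71 ms

285.71 ms


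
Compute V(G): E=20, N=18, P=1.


Formula: V(G) = E - N + 2P
V(G) = 20 - 18 + 2*1
V(G) = 2 + 2
V(G) = 4

4


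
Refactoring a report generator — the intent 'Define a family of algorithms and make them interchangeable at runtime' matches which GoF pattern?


This matches the Strategy pattern

Strategy


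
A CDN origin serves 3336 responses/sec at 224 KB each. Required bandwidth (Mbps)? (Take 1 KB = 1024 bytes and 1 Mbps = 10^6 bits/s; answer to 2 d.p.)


Formula: Mbps = payload_bytes * RPS * 8 / 1e6
Payload per request = 224 KB = 224 * 1024 = 229376 bytes
Total bytes/sec = 229376 * 3336 = 765198336
Total bits/sec = 765198336 * 8 = 6121586688
Mbps = 6121586688 / 1e6 = 6121.59

6121.59 Mbps


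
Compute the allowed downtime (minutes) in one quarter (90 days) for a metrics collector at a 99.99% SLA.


Formula: allowed downtime = period * (100 - SLA) / 100
Period (quarter (90 days)) = 129600 minutes
Unavailability fraction = (100 - 99.99) / 100
Allowed downtime = 129600 * (100 - 99.99) / 100
Allowed downtime = 12.96 minutes

12.96 minutes


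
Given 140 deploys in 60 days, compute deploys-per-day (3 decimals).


Formula: deployments per day = releases / days
= 140 / 60
= 2.333 deploys/day
(equivalently, 16.33 deploys/week)

2.333 deploys/day


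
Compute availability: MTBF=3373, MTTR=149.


Availability = MTBF / (MTBF + MTTR)
Availability = 3373 / (3373 + 149)
Availability = 3373 / 3522
Availability = 95.7694%

95.7694%


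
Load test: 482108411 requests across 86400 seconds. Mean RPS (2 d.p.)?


Formula: throughput = requests / seconds
throughput = 482108411 / 86400
throughput = 5579.96 requests/second

5579.96 requests/second


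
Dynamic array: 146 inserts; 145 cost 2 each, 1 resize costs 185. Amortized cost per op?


Formula: Amortized cost = Total cost / Operations
Total cost = (145 * 2) + (1 * 185)
Total cost = 290 + 185 = 475
Amortized = 475 / 146 = 3.2534

3.2534


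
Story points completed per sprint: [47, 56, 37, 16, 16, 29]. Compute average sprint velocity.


Formula: Avg velocity = Total points / Number of sprints
Points: [47, 56, 37, 16, 16, 29]
Sum = 47 + 56 + 37 + 16 + 16 + 29 = 201
Avg velocity = 201 / 6 = 33.5 points/sprint

33.5 points/sprint


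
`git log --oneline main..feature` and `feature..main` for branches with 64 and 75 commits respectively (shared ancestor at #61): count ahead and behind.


Common ancestor: commit #61
feature commits after divergence: 64 - 61 = 3
main commits after divergence: 75 - 61 = 14
feature is 3 commits ahead of main
main is 14 commits ahead of feature

feature ahead: 3, main ahead: 14


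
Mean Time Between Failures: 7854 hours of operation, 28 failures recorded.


Formula: MTBF = Total operating time / Number of failures
MTBF = 7854 / 28
MTBF = 280.5 hours

280.5 hours


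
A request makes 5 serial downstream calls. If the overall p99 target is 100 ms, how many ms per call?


Formula: per_stage = total_budget / stages
per_stage = 100 / 5
per_stage = 20.0 ms

20.0 ms


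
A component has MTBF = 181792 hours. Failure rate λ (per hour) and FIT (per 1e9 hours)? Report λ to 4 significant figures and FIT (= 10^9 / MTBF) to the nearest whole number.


Formula: λ = 1 / MTBF; FIT = λ × 1e9 = 1e9 / MTBF
λ = 1 / 181792 ≈ 5.501e-06 failures/hour
FIT = 1e9 / 181792 ≈ 5501 failures per 1e9 hours (nearest whole number)

λ = 5.501e-06 /h, FIT = 5501


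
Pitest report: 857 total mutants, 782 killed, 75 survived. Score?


Mutation score = killed / total * 100
Mutation score = 782 / 857 * 100
Mutation score = 91.25%

91.25%


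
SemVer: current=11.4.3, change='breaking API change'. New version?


Current: 11.4.3
Change category: 'breaking API change' → major bump
SemVer rule: major bump → increment MAJOR, reset MINOR and PATCH to 0
New: 12.0.0

12.0.0


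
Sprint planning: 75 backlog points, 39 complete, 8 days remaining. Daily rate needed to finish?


Formula: Required rate = Remaining points / Days left
Remaining = 75 - 39 = 36 points
Required rate = 36 / 8 = 4.5 points/day

4.5 points/day


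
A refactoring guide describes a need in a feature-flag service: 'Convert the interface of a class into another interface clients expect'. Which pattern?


This matches the Adapter pattern

Adapter


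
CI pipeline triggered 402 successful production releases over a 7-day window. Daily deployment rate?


Formula: deployments per day = releases / days
= 402 / 7
= 57.429 deploys/day
(equivalently, 402.0 deploys/week)

57.429 deploys/day


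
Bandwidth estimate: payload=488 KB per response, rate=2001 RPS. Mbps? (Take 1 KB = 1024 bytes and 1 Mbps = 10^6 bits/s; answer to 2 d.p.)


Formula: Mbps = payload_bytes * RPS * 8 / 1e6
Payload per request = 488 KB = 488 * 1024 = 499712 bytes
Total bytes/sec = 499712 * 2001 = 999923712
Total bits/sec = 999923712 * 8 = 7999389696
Mbps = 7999389696 / 1e6 = 7999.39

7999.39 Mbps


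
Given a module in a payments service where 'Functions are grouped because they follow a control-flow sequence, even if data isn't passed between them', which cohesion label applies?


Reasoning: Grouped by order of execution within a routine, not by data flow
Type: Procedural cohesion

Procedural cohesion


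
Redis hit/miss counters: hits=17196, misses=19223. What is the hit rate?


Formula: hit rate = hits / (hits + misses) * 100
hit rate = 17196 / (17196 + 19223) * 100
hit rate = 17196 / 36419 * 100
hit rate = 47.22%

47.22%


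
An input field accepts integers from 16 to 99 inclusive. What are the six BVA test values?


Range: [16, 99]
Boundaries: just below min, min, min+1, max-1, max, just above max
Values: [15, 16, 17, 98, 99, 100]

[15, 16, 17, 98, 99, 100]


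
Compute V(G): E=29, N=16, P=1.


Formula: V(G) = E - N + 2P
V(G) = 29 - 16 + 2*1
V(G) = 13 + 2
V(G) = 15

15


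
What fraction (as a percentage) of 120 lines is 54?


Coverage = covered / total * 100
Coverage = 54 / 120 * 100
Coverage = 45.0%

45.0%


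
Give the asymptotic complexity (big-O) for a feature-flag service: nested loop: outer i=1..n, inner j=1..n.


Reasoning: n iterations times n iterations
Complexity: O(n^2)

O(n^2)


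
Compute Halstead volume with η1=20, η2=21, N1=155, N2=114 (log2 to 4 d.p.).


Formula: V = N * log2(η), where N = N1 + N2 and η = η1 + η2
η = 20 + 21 = 41
N = 155 + 114 = 269
log2(41) ≈ 5.3576
V = 269 * 5.3576 = 1441.19

1441.19


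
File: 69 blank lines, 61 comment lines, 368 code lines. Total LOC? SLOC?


Total LOC = blank + comment + code
Total LOC = 69 + 61 + 368 = 498
SLOC (source only) = code = 368

Total LOC: 498, SLOC: 368


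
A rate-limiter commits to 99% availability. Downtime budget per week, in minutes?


Formula: allowed downtime = period * (100 - SLA) / 100
Period (week) = 10080 minutes
Unavailability fraction = (100 - 99.0) / 100
Allowed downtime = 10080 * (100 - 99.0) / 100
Allowed downtime = 100.8 minutes

100.8 minutes


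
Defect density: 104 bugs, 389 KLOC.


Defect density = defects / KLOC
Defect density = 104 / 389
Defect density = 0.267 defects/KLOC

0.267 defects/KLOC


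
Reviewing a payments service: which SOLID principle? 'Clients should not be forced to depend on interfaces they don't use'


This describes the Interface Segregation Principle (ISP)

Interface Segregation Principle (ISP)


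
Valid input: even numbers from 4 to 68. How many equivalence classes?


Constraint: even integers in [4, 68]
Class 1: x < 4 — out-of-range invalid
Class 2: x in [4,68] but odd — wrong type invalid
Class 3: x in [4,68] and even — valid
Class 4: x > 68 — out-of-range invalid
Total equivalence classes: 4

4 equivalence classes


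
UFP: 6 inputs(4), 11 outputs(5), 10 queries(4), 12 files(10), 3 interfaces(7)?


UFP = EI*4 + EO*5 + EQ*4 + ILF*10 + EIF*7
UFP = 6*4 + 11*5 + 10*4 + 12*10 + 3*7
UFP = 24 + 55 + 40 + 120 + 21
UFP = 260

260


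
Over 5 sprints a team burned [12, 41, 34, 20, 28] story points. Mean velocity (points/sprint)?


Formula: Avg velocity = Total points / Number of sprints
Points: [12, 41, 34, 20, 28]
Sum = 12 + 41 + 34 + 20 + 28 = 135
Avg velocity = 135 / 5 = 27.0 points/sprint

27.0 points/sprint


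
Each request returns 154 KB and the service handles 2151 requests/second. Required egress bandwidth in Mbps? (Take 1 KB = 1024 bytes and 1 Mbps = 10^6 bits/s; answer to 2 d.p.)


Formula: Mbps = payload_bytes * RPS * 8 / 1e6
Payload per request = 154 KB = 154 * 1024 = 157696 bytes
Total bytes/sec = 157696 * 2151 = 339204096
Total bits/sec = 339204096 * 8 = 2713632768
Mbps = 2713632768 / 1e6 = 2713.63

2713.63 Mbps


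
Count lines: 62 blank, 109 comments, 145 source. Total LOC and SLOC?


Total LOC = blank + comment + code
Total LOC = 62 + 109 + 145 = 316
SLOC (source only) = code = 145

Total LOC: 316, SLOC: 145


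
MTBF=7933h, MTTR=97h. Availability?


Availability = MTBF / (MTBF + MTTR)
Availability = 7933 / (7933 + 97)
Availability = 7933 / 8030
Availability = 98.792%

98.792%


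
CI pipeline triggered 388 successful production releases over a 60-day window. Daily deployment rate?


Formula: deployments per day = releases / days
= 388 / 60
= 6.467 deploys/day
(equivalently, 45.27 deploys/week)

6.467 deploys/day


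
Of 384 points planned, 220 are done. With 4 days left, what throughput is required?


Formula: Required rate = Remaining points / Days left
Remaining = 384 - 220 = 164 points
Required rate = 164 / 4 = 41.0 points/day

41.0 points/day


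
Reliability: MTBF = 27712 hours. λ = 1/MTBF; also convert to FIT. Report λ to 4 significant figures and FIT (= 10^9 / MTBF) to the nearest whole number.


Formula: λ = 1 / MTBF; FIT = λ × 1e9 = 1e9 / MTBF
λ = 1 / 27712 ≈ 3.609e-05 failures/hour
FIT = 1e9 / 27712 ≈ 36085 failures per 1e9 hours (nearest whole number)

λ = 3.609e-05 /h, FIT = 36085


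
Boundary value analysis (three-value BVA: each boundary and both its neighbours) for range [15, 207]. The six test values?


Range: [15, 207]
Boundaries: just below min, min, min+1, max-1, max, just above max
Values: [14, 15, 16, 206, 207, 208]

[14, 15, 16, 206, 207, 208]


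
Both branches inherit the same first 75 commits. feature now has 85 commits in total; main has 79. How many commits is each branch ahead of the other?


Common ancestor: commit #75
feature commits after divergence: 85 - 75 = 10
main commits after divergence: 79 - 75 = 4
feature is 10 commits ahead of main
main is 4 commits ahead of feature

feature ahead: 10, main ahead: 4


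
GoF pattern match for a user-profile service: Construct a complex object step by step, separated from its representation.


This matches the Builder pattern

Builder


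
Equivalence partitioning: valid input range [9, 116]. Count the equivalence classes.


Valid range: [9, 116]
Class 1: x < 9 — invalid
Class 2: 9 ≤ x ≤ 116 — valid
Class 3: x > 116 — invalid
Total equivalence classes: 3

3 equivalence classes


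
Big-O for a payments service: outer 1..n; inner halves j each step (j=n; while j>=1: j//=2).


Reasoning: n times log n
Complexity: O(n log n)

O(n log n)


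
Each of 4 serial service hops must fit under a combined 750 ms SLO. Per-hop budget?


Formula: per_stage = total_budget / stages
per_stage = 750 / 4
per_stage = 187.5 ms

187.5 ms


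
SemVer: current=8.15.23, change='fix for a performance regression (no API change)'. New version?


Current: 8.15.23
Change category: 'fix for a performance regression (no API change)' → patch bump
SemVer rule: patch bump → increment PATCH (MAJOR and MINOR unchanged)
New: 8.15.24

8.15.24


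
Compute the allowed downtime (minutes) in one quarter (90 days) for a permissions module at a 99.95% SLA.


Formula: allowed downtime = period * (100 - SLA) / 100
Period (quarter (90 days)) = 129600 minutes
Unavailability fraction = (100 - 99.95) / 100
Allowed downtime = 129600 * (100 - 99.95) / 100
Allowed downtime = 64.8 minutes

64.8 minutes


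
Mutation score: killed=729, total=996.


Mutation score = killed / total * 100
Mutation score = 729 / 996 * 100
Mutation score = 73.19%

73.19%


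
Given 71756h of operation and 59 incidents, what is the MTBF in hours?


Formula: MTBF = Total operating time / Number of failures
MTBF = 71756 / 59
MTBF = 1216.2 hours

1216.2 hours


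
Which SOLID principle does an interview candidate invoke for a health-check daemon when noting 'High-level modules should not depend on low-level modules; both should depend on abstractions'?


This describes the Dependency Inversion Principle (DIP)

Dependency Inversion Principle (DIP)


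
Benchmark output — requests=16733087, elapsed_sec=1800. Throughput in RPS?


Formula: throughput = requests / seconds
throughput = 16733087 / 1800
throughput = 9296.16 requests/second

9296.16 requests/second


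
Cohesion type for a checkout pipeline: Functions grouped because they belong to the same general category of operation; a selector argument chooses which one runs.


Reasoning: Grouped by category of activity, not by data or sequence
Type: Logical cohesion

Logical cohesion


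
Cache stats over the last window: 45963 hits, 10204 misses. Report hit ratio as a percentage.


Formula: hit rate = hits / (hits + misses) * 100
hit rate = 45963 / (45963 + 10204) * 100
hit rate = 45963 / 56167 * 100
hit rate = 81.83%

81.83%


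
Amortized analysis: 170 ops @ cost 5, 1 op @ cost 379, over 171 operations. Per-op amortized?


Formula: Amortized cost = Total cost / Operations
Total cost = (170 * 5) + (1 * 379)
Total cost = 850 + 379 = 1229
Amortized = 1229 / 171 = 7.1871

7.1871


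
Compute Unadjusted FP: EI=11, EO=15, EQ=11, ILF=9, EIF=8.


UFP = EI*4 + EO*5 + EQ*4 + ILF*10 + EIF*7
UFP = 11*4 + 15*5 + 11*4 + 9*10 + 8*7
UFP = 44 + 75 + 44 + 90 + 56
UFP = 309

309


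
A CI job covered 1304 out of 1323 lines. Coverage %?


Coverage = covered / total * 100
Coverage = 1304 / 1323 * 100
Coverage = 98.56%

98.56%


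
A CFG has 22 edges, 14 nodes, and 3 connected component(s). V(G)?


Formula: V(G) = E - N + 2P
V(G) = 22 - 14 + 2*3
V(G) = 8 + 6
V(G) = 14

14


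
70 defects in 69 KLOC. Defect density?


Defect density = defects / KLOC
Defect density = 70 / 69
Defect density = 1.014 defects/KLOC

1.014 defects/KLOC


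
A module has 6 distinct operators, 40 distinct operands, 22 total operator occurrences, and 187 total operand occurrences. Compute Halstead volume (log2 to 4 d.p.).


Formula: V = N * log2(η), where N = N1 + N2 and η = η1 + η2
η = 6 + 40 = 46
N = 22 + 187 = 209
log2(46) ≈ 5.5236
V = 209 * 5.5236 = 1154.43

1154.43
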